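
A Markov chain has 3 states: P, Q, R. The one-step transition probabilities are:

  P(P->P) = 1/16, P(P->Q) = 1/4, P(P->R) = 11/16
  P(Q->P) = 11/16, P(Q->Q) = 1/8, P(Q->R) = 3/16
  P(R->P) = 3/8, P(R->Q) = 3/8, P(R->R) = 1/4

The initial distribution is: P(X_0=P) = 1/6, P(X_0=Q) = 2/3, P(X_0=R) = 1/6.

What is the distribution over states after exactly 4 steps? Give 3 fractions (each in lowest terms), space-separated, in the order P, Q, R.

Answer: 45177/131072 16995/65536 51905/131072

Derivation:
Propagating the distribution step by step (d_{t+1} = d_t * P):
d_0 = (P=1/6, Q=2/3, R=1/6)
  d_1[P] = 1/6*1/16 + 2/3*11/16 + 1/6*3/8 = 17/32
  d_1[Q] = 1/6*1/4 + 2/3*1/8 + 1/6*3/8 = 3/16
  d_1[R] = 1/6*11/16 + 2/3*3/16 + 1/6*1/4 = 9/32
d_1 = (P=17/32, Q=3/16, R=9/32)
  d_2[P] = 17/32*1/16 + 3/16*11/16 + 9/32*3/8 = 137/512
  d_2[Q] = 17/32*1/4 + 3/16*1/8 + 9/32*3/8 = 67/256
  d_2[R] = 17/32*11/16 + 3/16*3/16 + 9/32*1/4 = 241/512
d_2 = (P=137/512, Q=67/256, R=241/512)
  d_3[P] = 137/512*1/16 + 67/256*11/16 + 241/512*3/8 = 3057/8192
  d_3[Q] = 137/512*1/4 + 67/256*1/8 + 241/512*3/8 = 1131/4096
  d_3[R] = 137/512*11/16 + 67/256*3/16 + 241/512*1/4 = 2873/8192
d_3 = (P=3057/8192, Q=1131/4096, R=2873/8192)
  d_4[P] = 3057/8192*1/16 + 1131/4096*11/16 + 2873/8192*3/8 = 45177/131072
  d_4[Q] = 3057/8192*1/4 + 1131/4096*1/8 + 2873/8192*3/8 = 16995/65536
  d_4[R] = 3057/8192*11/16 + 1131/4096*3/16 + 2873/8192*1/4 = 51905/131072
d_4 = (P=45177/131072, Q=16995/65536, R=51905/131072)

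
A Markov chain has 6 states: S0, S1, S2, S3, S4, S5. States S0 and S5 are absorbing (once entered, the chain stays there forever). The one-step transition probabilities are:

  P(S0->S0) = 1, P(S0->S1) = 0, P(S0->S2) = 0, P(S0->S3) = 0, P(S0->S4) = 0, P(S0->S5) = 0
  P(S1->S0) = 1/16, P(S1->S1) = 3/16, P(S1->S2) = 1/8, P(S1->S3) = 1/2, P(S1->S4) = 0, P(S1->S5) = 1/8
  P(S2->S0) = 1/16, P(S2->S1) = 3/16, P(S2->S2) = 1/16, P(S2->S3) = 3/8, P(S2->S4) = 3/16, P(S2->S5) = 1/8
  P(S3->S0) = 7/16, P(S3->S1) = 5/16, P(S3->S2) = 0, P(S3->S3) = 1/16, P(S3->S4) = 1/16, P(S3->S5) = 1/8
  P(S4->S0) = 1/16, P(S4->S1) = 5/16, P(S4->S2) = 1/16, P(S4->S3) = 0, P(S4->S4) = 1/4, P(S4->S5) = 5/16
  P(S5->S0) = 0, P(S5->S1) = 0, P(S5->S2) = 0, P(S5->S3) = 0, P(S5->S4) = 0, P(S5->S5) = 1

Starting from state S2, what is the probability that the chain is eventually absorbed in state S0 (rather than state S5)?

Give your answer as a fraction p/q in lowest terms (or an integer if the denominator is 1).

Let a_i = P(absorbed in S0 | start in state i).
Boundary conditions: a_S0 = 1, a_S5 = 0.
For each transient state i, a_i = sum_j P(i->j) * a_j:
  a_S1 = 1/16*a_S0 + 3/16*a_S1 + 1/8*a_S2 + 1/2*a_S3 + 0*a_S4 + 1/8*a_S5
  a_S2 = 1/16*a_S0 + 3/16*a_S1 + 1/16*a_S2 + 3/8*a_S3 + 3/16*a_S4 + 1/8*a_S5
  a_S3 = 7/16*a_S0 + 5/16*a_S1 + 0*a_S2 + 1/16*a_S3 + 1/16*a_S4 + 1/8*a_S5
  a_S4 = 1/16*a_S0 + 5/16*a_S1 + 1/16*a_S2 + 0*a_S3 + 1/4*a_S4 + 5/16*a_S5

Substituting a_S0 = 1 and a_S5 = 0, rearrange to (I - Q) a = r where r[i] = P(i -> S0):
  [13/16, -1/8, -1/2, 0] . (a_S1, a_S2, a_S3, a_S4) = 1/16
  [-3/16, 15/16, -3/8, -3/16] . (a_S1, a_S2, a_S3, a_S4) = 1/16
  [-5/16, 0, 15/16, -1/16] . (a_S1, a_S2, a_S3, a_S4) = 7/16
  [-5/16, -1/16, 0, 3/4] . (a_S1, a_S2, a_S3, a_S4) = 1/16

Solving yields:
  a_S1 = 14159/24423
  a_S2 = 1850/3489
  a_S3 = 16718/24423
  a_S4 = 9014/24423

Starting state is S2, so the absorption probability is a_S2 = 1850/3489.

Answer: 1850/3489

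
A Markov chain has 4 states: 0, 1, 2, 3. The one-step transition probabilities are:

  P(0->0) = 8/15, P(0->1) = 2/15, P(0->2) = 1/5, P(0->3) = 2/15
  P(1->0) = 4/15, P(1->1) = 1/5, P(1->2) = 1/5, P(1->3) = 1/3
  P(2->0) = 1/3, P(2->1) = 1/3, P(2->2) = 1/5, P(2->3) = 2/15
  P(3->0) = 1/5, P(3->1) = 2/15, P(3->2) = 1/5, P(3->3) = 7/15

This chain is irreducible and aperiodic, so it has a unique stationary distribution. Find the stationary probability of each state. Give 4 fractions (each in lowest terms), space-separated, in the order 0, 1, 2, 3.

The stationary distribution satisfies pi = pi * P, i.e.:
  pi_0 = 8/15*pi_0 + 4/15*pi_1 + 1/3*pi_2 + 1/5*pi_3
  pi_1 = 2/15*pi_0 + 1/5*pi_1 + 1/3*pi_2 + 2/15*pi_3
  pi_2 = 1/5*pi_0 + 1/5*pi_1 + 1/5*pi_2 + 1/5*pi_3
  pi_3 = 2/15*pi_0 + 1/3*pi_1 + 2/15*pi_2 + 7/15*pi_3
with normalization: pi_0 + pi_1 + pi_2 + pi_3 = 1.

Using the first 3 balance equations plus normalization, the linear system A*pi = b is:
  [-7/15, 4/15, 1/3, 1/5] . pi = 0
  [2/15, -4/5, 1/3, 2/15] . pi = 0
  [1/5, 1/5, -4/5, 1/5] . pi = 0
  [1, 1, 1, 1] . pi = 1

Solving yields:
  pi_0 = 251/700
  pi_1 = 13/70
  pi_2 = 1/5
  pi_3 = 179/700

Verification (pi * P):
  251/700*8/15 + 13/70*4/15 + 1/5*1/3 + 179/700*1/5 = 251/700 = pi_0  (ok)
  251/700*2/15 + 13/70*1/5 + 1/5*1/3 + 179/700*2/15 = 13/70 = pi_1  (ok)
  251/700*1/5 + 13/70*1/5 + 1/5*1/5 + 179/700*1/5 = 1/5 = pi_2  (ok)
  251/700*2/15 + 13/70*1/3 + 1/5*2/15 + 179/700*7/15 = 179/700 = pi_3  (ok)

Answer: 251/700 13/70 1/5 179/700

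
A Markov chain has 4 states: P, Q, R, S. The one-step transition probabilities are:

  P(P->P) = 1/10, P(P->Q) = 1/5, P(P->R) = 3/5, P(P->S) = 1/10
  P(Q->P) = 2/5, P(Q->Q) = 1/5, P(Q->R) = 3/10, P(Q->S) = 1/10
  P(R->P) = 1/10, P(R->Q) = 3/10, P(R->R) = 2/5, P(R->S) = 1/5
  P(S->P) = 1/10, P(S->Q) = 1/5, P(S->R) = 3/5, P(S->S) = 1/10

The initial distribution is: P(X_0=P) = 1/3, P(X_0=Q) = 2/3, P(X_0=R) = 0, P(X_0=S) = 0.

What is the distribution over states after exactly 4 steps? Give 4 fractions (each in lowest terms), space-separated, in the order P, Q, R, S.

Propagating the distribution step by step (d_{t+1} = d_t * P):
d_0 = (P=1/3, Q=2/3, R=0, S=0)
  d_1[P] = 1/3*1/10 + 2/3*2/5 + 0*1/10 + 0*1/10 = 3/10
  d_1[Q] = 1/3*1/5 + 2/3*1/5 + 0*3/10 + 0*1/5 = 1/5
  d_1[R] = 1/3*3/5 + 2/3*3/10 + 0*2/5 + 0*3/5 = 2/5
  d_1[S] = 1/3*1/10 + 2/3*1/10 + 0*1/5 + 0*1/10 = 1/10
d_1 = (P=3/10, Q=1/5, R=2/5, S=1/10)
  d_2[P] = 3/10*1/10 + 1/5*2/5 + 2/5*1/10 + 1/10*1/10 = 4/25
  d_2[Q] = 3/10*1/5 + 1/5*1/5 + 2/5*3/10 + 1/10*1/5 = 6/25
  d_2[R] = 3/10*3/5 + 1/5*3/10 + 2/5*2/5 + 1/10*3/5 = 23/50
  d_2[S] = 3/10*1/10 + 1/5*1/10 + 2/5*1/5 + 1/10*1/10 = 7/50
d_2 = (P=4/25, Q=6/25, R=23/50, S=7/50)
  d_3[P] = 4/25*1/10 + 6/25*2/5 + 23/50*1/10 + 7/50*1/10 = 43/250
  d_3[Q] = 4/25*1/5 + 6/25*1/5 + 23/50*3/10 + 7/50*1/5 = 123/500
  d_3[R] = 4/25*3/5 + 6/25*3/10 + 23/50*2/5 + 7/50*3/5 = 109/250
  d_3[S] = 4/25*1/10 + 6/25*1/10 + 23/50*1/5 + 7/50*1/10 = 73/500
d_3 = (P=43/250, Q=123/500, R=109/250, S=73/500)
  d_4[P] = 43/250*1/10 + 123/500*2/5 + 109/250*1/10 + 73/500*1/10 = 869/5000
  d_4[Q] = 43/250*1/5 + 123/500*1/5 + 109/250*3/10 + 73/500*1/5 = 609/2500
  d_4[R] = 43/250*3/5 + 123/500*3/10 + 109/250*2/5 + 73/500*3/5 = 439/1000
  d_4[S] = 43/250*1/10 + 123/500*1/10 + 109/250*1/5 + 73/500*1/10 = 359/2500
d_4 = (P=869/5000, Q=609/2500, R=439/1000, S=359/2500)

Answer: 869/5000 609/2500 439/1000 359/2500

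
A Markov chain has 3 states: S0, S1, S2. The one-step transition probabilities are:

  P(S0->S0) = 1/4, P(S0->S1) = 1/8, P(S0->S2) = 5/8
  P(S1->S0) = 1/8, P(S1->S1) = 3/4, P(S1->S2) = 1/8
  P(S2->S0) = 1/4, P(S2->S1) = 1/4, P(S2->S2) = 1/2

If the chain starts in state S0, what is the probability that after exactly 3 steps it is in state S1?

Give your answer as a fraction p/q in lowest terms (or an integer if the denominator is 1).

Answer: 185/512

Derivation:
Computing P^3 by repeated multiplication:
P^1 =
  S0: [1/4, 1/8, 5/8]
  S1: [1/8, 3/4, 1/8]
  S2: [1/4, 1/4, 1/2]
P^2 =
  S0: [15/64, 9/32, 31/64]
  S1: [5/32, 39/64, 15/64]
  S2: [7/32, 11/32, 7/16]
P^3 =
  S0: [55/256, 185/512, 217/512]
  S1: [89/512, 137/256, 149/512]
  S2: [53/256, 101/256, 51/128]

(P^3)[S0 -> S1] = 185/512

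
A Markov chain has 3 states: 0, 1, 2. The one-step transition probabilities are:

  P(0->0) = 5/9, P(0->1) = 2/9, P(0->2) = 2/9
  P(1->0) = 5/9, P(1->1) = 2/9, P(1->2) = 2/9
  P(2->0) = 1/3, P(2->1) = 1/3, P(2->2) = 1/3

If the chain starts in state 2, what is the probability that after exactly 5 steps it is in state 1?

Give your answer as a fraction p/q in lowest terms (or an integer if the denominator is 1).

Computing P^5 by repeated multiplication:
P^1 =
  0: [5/9, 2/9, 2/9]
  1: [5/9, 2/9, 2/9]
  2: [1/3, 1/3, 1/3]
P^2 =
  0: [41/81, 20/81, 20/81]
  1: [41/81, 20/81, 20/81]
  2: [13/27, 7/27, 7/27]
P^3 =
  0: [365/729, 182/729, 182/729]
  1: [365/729, 182/729, 182/729]
  2: [121/243, 61/243, 61/243]
P^4 =
  0: [3281/6561, 1640/6561, 1640/6561]
  1: [3281/6561, 1640/6561, 1640/6561]
  2: [1093/2187, 547/2187, 547/2187]
P^5 =
  0: [29525/59049, 14762/59049, 14762/59049]
  1: [29525/59049, 14762/59049, 14762/59049]
  2: [9841/19683, 4921/19683, 4921/19683]

(P^5)[2 -> 1] = 4921/19683

Answer: 4921/19683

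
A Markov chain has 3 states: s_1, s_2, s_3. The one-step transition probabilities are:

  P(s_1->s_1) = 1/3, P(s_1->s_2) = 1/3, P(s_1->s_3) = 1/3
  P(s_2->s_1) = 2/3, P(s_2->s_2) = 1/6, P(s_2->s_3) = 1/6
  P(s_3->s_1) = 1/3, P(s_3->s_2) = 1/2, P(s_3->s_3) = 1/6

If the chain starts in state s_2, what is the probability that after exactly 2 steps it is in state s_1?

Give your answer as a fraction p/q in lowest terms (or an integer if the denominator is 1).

Answer: 7/18

Derivation:
Computing P^2 by repeated multiplication:
P^1 =
  s_1: [1/3, 1/3, 1/3]
  s_2: [2/3, 1/6, 1/6]
  s_3: [1/3, 1/2, 1/6]
P^2 =
  s_1: [4/9, 1/3, 2/9]
  s_2: [7/18, 1/3, 5/18]
  s_3: [1/2, 5/18, 2/9]

(P^2)[s_2 -> s_1] = 7/18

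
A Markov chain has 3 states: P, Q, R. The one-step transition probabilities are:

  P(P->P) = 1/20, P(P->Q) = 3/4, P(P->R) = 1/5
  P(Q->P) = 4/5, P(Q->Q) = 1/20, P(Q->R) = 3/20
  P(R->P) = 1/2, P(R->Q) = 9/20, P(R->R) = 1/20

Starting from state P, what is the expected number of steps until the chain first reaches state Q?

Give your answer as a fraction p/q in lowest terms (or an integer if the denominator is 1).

Answer: 460/321

Derivation:
Let h_i = expected steps to first reach Q from state i.
Boundary: h_Q = 0.
First-step equations for the other states:
  h_P = 1 + 1/20*h_P + 3/4*h_Q + 1/5*h_R
  h_R = 1 + 1/2*h_P + 9/20*h_Q + 1/20*h_R

Substituting h_Q = 0 and rearranging gives the linear system (I - Q) h = 1:
  [19/20, -1/5] . (h_P, h_R) = 1
  [-1/2, 19/20] . (h_P, h_R) = 1

Solving yields:
  h_P = 460/321
  h_R = 580/321

Starting state is P, so the expected hitting time is h_P = 460/321.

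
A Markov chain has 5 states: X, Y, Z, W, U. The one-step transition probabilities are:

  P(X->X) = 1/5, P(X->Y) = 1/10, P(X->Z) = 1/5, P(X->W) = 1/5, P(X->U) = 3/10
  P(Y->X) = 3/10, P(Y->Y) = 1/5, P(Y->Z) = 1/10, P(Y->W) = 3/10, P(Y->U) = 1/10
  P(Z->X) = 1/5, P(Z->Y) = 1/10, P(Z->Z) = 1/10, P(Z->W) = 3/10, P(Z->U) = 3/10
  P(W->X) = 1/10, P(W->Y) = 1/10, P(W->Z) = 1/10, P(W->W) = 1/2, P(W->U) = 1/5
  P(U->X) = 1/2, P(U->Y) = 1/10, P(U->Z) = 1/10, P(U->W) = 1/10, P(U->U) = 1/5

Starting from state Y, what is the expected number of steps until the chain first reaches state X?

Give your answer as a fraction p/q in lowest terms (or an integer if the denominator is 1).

Answer: 3700/953

Derivation:
Let h_i = expected steps to first reach X from state i.
Boundary: h_X = 0.
First-step equations for the other states:
  h_Y = 1 + 3/10*h_X + 1/5*h_Y + 1/10*h_Z + 3/10*h_W + 1/10*h_U
  h_Z = 1 + 1/5*h_X + 1/10*h_Y + 1/10*h_Z + 3/10*h_W + 3/10*h_U
  h_W = 1 + 1/10*h_X + 1/10*h_Y + 1/10*h_Z + 1/2*h_W + 1/5*h_U
  h_U = 1 + 1/2*h_X + 1/10*h_Y + 1/10*h_Z + 1/10*h_W + 1/5*h_U

Substituting h_X = 0 and rearranging gives the linear system (I - Q) h = 1:
  [4/5, -1/10, -3/10, -1/10] . (h_Y, h_Z, h_W, h_U) = 1
  [-1/10, 9/10, -3/10, -3/10] . (h_Y, h_Z, h_W, h_U) = 1
  [-1/10, -1/10, 1/2, -1/5] . (h_Y, h_Z, h_W, h_U) = 1
  [-1/10, -1/10, -1/10, 4/5] . (h_Y, h_Z, h_W, h_U) = 1

Solving yields:
  h_Y = 3700/953
  h_Z = 3870/953
  h_W = 4500/953
  h_U = 2700/953

Starting state is Y, so the expected hitting time is h_Y = 3700/953.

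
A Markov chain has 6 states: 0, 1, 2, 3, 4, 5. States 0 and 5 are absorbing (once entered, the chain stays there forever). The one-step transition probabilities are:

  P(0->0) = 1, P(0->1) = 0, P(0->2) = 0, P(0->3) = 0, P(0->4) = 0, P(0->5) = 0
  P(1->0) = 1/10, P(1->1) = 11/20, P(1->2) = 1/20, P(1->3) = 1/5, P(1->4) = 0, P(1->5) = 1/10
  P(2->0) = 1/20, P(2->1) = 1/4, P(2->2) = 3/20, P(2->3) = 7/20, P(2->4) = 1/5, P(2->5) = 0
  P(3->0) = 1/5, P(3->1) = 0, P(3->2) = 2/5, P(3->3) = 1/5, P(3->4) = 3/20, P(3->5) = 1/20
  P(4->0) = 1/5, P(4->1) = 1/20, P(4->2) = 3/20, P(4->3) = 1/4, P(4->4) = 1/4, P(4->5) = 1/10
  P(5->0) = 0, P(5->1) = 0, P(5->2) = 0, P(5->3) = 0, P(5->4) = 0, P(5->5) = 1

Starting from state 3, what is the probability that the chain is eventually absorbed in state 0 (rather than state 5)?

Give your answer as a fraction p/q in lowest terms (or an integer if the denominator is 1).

Answer: 1165/1584

Derivation:
Let a_i = P(absorbed in 0 | start in state i).
Boundary conditions: a_0 = 1, a_5 = 0.
For each transient state i, a_i = sum_j P(i->j) * a_j:
  a_1 = 1/10*a_0 + 11/20*a_1 + 1/20*a_2 + 1/5*a_3 + 0*a_4 + 1/10*a_5
  a_2 = 1/20*a_0 + 1/4*a_1 + 3/20*a_2 + 7/20*a_3 + 1/5*a_4 + 0*a_5
  a_3 = 1/5*a_0 + 0*a_1 + 2/5*a_2 + 1/5*a_3 + 3/20*a_4 + 1/20*a_5
  a_4 = 1/5*a_0 + 1/20*a_1 + 3/20*a_2 + 1/4*a_3 + 1/4*a_4 + 1/10*a_5

Substituting a_0 = 1 and a_5 = 0, rearrange to (I - Q) a = r where r[i] = P(i -> 0):
  [9/20, -1/20, -1/5, 0] . (a_1, a_2, a_3, a_4) = 1/10
  [-1/4, 17/20, -7/20, -1/5] . (a_1, a_2, a_3, a_4) = 1/20
  [0, -2/5, 4/5, -3/20] . (a_1, a_2, a_3, a_4) = 1/5
  [-1/20, -3/20, -1/4, 3/4] . (a_1, a_2, a_3, a_4) = 1/5

Solving yields:
  a_1 = 3979/6336
  a_2 = 409/576
  a_3 = 1165/1584
  a_4 = 551/792

Starting state is 3, so the absorption probability is a_3 = 1165/1584.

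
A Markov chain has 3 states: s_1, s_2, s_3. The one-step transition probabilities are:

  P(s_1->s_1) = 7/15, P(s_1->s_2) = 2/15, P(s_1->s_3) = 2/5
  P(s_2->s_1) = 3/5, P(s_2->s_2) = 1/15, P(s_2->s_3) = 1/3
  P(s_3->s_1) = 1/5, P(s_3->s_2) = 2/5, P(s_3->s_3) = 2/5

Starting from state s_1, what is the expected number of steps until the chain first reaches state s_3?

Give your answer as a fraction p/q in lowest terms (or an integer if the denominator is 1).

Let h_i = expected steps to first reach s_3 from state i.
Boundary: h_s_3 = 0.
First-step equations for the other states:
  h_s_1 = 1 + 7/15*h_s_1 + 2/15*h_s_2 + 2/5*h_s_3
  h_s_2 = 1 + 3/5*h_s_1 + 1/15*h_s_2 + 1/3*h_s_3

Substituting h_s_3 = 0 and rearranging gives the linear system (I - Q) h = 1:
  [8/15, -2/15] . (h_s_1, h_s_2) = 1
  [-3/5, 14/15] . (h_s_1, h_s_2) = 1

Solving yields:
  h_s_1 = 120/47
  h_s_2 = 255/94

Starting state is s_1, so the expected hitting time is h_s_1 = 120/47.

Answer: 120/47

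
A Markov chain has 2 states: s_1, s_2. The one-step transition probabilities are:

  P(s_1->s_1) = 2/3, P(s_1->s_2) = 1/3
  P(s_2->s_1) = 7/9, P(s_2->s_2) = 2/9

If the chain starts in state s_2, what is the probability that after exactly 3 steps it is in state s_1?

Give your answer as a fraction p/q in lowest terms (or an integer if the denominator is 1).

Answer: 511/729

Derivation:
Computing P^3 by repeated multiplication:
P^1 =
  s_1: [2/3, 1/3]
  s_2: [7/9, 2/9]
P^2 =
  s_1: [19/27, 8/27]
  s_2: [56/81, 25/81]
P^3 =
  s_1: [170/243, 73/243]
  s_2: [511/729, 218/729]

(P^3)[s_2 -> s_1] = 511/729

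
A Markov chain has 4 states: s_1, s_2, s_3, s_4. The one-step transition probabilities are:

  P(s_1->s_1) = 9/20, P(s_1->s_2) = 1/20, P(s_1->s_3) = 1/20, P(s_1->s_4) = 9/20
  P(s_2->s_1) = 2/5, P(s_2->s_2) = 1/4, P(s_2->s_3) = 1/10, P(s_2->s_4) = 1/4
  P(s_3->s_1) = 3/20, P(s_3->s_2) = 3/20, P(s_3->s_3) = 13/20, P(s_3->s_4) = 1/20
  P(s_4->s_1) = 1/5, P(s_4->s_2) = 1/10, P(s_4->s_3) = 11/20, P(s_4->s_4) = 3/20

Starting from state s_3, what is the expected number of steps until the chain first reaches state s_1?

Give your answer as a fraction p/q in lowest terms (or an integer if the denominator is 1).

Let h_i = expected steps to first reach s_1 from state i.
Boundary: h_s_1 = 0.
First-step equations for the other states:
  h_s_2 = 1 + 2/5*h_s_1 + 1/4*h_s_2 + 1/10*h_s_3 + 1/4*h_s_4
  h_s_3 = 1 + 3/20*h_s_1 + 3/20*h_s_2 + 13/20*h_s_3 + 1/20*h_s_4
  h_s_4 = 1 + 1/5*h_s_1 + 1/10*h_s_2 + 11/20*h_s_3 + 3/20*h_s_4

Substituting h_s_1 = 0 and rearranging gives the linear system (I - Q) h = 1:
  [3/4, -1/10, -1/4] . (h_s_2, h_s_3, h_s_4) = 1
  [-3/20, 7/20, -1/20] . (h_s_2, h_s_3, h_s_4) = 1
  [-1/10, -11/20, 17/20] . (h_s_2, h_s_3, h_s_4) = 1

Solving yields:
  h_s_2 = 4680/1279
  h_s_3 = 6560/1279
  h_s_4 = 6300/1279

Starting state is s_3, so the expected hitting time is h_s_3 = 6560/1279.

Answer: 6560/1279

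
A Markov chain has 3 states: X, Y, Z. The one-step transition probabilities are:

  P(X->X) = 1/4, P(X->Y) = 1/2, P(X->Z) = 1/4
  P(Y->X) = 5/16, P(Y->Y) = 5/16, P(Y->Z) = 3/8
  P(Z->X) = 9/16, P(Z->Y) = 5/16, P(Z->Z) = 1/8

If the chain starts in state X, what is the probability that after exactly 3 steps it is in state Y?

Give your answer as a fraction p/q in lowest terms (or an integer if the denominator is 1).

Computing P^3 by repeated multiplication:
P^1 =
  X: [1/4, 1/2, 1/4]
  Y: [5/16, 5/16, 3/8]
  Z: [9/16, 5/16, 1/8]
P^2 =
  X: [23/64, 23/64, 9/32]
  Y: [99/256, 95/256, 31/128]
  Z: [79/256, 107/256, 35/128]
P^3 =
  X: [369/1024, 389/1024, 133/512]
  Y: [1429/4096, 1577/4096, 545/2048]
  Z: [1481/4096, 1517/4096, 549/2048]

(P^3)[X -> Y] = 389/1024

Answer: 389/1024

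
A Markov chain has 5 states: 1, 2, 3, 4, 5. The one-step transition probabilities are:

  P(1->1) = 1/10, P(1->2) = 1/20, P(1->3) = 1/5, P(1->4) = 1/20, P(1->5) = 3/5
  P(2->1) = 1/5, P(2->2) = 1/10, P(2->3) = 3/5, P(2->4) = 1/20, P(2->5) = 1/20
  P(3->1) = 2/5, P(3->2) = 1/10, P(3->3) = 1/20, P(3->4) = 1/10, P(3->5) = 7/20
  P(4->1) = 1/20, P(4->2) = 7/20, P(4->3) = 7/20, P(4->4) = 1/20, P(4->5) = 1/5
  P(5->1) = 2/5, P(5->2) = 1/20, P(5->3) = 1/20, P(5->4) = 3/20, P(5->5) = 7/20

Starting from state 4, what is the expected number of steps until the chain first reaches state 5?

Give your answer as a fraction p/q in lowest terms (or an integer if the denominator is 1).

Let h_i = expected steps to first reach 5 from state i.
Boundary: h_5 = 0.
First-step equations for the other states:
  h_1 = 1 + 1/10*h_1 + 1/20*h_2 + 1/5*h_3 + 1/20*h_4 + 3/5*h_5
  h_2 = 1 + 1/5*h_1 + 1/10*h_2 + 3/5*h_3 + 1/20*h_4 + 1/20*h_5
  h_3 = 1 + 2/5*h_1 + 1/10*h_2 + 1/20*h_3 + 1/10*h_4 + 7/20*h_5
  h_4 = 1 + 1/20*h_1 + 7/20*h_2 + 7/20*h_3 + 1/20*h_4 + 1/5*h_5

Substituting h_5 = 0 and rearranging gives the linear system (I - Q) h = 1:
  [9/10, -1/20, -1/5, -1/20] . (h_1, h_2, h_3, h_4) = 1
  [-1/5, 9/10, -3/5, -1/20] . (h_1, h_2, h_3, h_4) = 1
  [-2/5, -1/10, 19/20, -1/10] . (h_1, h_2, h_3, h_4) = 1
  [-1/20, -7/20, -7/20, 19/20] . (h_1, h_2, h_3, h_4) = 1

Solving yields:
  h_1 = 56500/26983
  h_2 = 26120/7359
  h_3 = 19660/7359
  h_4 = 93220/26983

Starting state is 4, so the expected hitting time is h_4 = 93220/26983.

Answer: 93220/26983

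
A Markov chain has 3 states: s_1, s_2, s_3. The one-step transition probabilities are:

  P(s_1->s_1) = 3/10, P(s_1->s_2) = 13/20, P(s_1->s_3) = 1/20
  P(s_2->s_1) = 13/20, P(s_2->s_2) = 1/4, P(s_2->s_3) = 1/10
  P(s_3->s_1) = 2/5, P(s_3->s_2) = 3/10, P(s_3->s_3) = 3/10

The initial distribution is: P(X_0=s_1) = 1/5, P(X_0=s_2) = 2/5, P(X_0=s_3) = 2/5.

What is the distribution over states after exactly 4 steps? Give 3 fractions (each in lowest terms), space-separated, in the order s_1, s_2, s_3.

Answer: 184383/400000 353977/800000 77257/800000

Derivation:
Propagating the distribution step by step (d_{t+1} = d_t * P):
d_0 = (s_1=1/5, s_2=2/5, s_3=2/5)
  d_1[s_1] = 1/5*3/10 + 2/5*13/20 + 2/5*2/5 = 12/25
  d_1[s_2] = 1/5*13/20 + 2/5*1/4 + 2/5*3/10 = 7/20
  d_1[s_3] = 1/5*1/20 + 2/5*1/10 + 2/5*3/10 = 17/100
d_1 = (s_1=12/25, s_2=7/20, s_3=17/100)
  d_2[s_1] = 12/25*3/10 + 7/20*13/20 + 17/100*2/5 = 879/2000
  d_2[s_2] = 12/25*13/20 + 7/20*1/4 + 17/100*3/10 = 901/2000
  d_2[s_3] = 12/25*1/20 + 7/20*1/10 + 17/100*3/10 = 11/100
d_2 = (s_1=879/2000, s_2=901/2000, s_3=11/100)
  d_3[s_1] = 879/2000*3/10 + 901/2000*13/20 + 11/100*2/5 = 18747/40000
  d_3[s_2] = 879/2000*13/20 + 901/2000*1/4 + 11/100*3/10 = 4313/10000
  d_3[s_3] = 879/2000*1/20 + 901/2000*1/10 + 11/100*3/10 = 4001/40000
d_3 = (s_1=18747/40000, s_2=4313/10000, s_3=4001/40000)
  d_4[s_1] = 18747/40000*3/10 + 4313/10000*13/20 + 4001/40000*2/5 = 184383/400000
  d_4[s_2] = 18747/40000*13/20 + 4313/10000*1/4 + 4001/40000*3/10 = 353977/800000
  d_4[s_3] = 18747/40000*1/20 + 4313/10000*1/10 + 4001/40000*3/10 = 77257/800000
d_4 = (s_1=184383/400000, s_2=353977/800000, s_3=77257/800000)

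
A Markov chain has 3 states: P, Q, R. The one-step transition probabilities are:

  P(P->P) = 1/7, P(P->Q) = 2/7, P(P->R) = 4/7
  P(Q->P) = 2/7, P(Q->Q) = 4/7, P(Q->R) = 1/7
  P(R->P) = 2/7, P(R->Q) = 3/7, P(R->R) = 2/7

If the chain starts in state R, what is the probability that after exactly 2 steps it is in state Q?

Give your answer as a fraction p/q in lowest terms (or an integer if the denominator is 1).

Computing P^2 by repeated multiplication:
P^1 =
  P: [1/7, 2/7, 4/7]
  Q: [2/7, 4/7, 1/7]
  R: [2/7, 3/7, 2/7]
P^2 =
  P: [13/49, 22/49, 2/7]
  Q: [12/49, 23/49, 2/7]
  R: [12/49, 22/49, 15/49]

(P^2)[R -> Q] = 22/49

Answer: 22/49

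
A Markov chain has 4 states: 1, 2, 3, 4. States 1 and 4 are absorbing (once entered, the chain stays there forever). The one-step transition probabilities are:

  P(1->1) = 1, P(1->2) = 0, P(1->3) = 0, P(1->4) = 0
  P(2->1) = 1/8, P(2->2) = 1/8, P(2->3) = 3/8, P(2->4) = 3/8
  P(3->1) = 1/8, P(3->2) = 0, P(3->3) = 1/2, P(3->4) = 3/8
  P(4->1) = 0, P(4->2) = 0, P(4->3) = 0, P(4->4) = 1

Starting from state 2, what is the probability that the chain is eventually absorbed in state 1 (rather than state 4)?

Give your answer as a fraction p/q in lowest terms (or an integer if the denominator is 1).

Let a_i = P(absorbed in 1 | start in state i).
Boundary conditions: a_1 = 1, a_4 = 0.
For each transient state i, a_i = sum_j P(i->j) * a_j:
  a_2 = 1/8*a_1 + 1/8*a_2 + 3/8*a_3 + 3/8*a_4
  a_3 = 1/8*a_1 + 0*a_2 + 1/2*a_3 + 3/8*a_4

Substituting a_1 = 1 and a_4 = 0, rearrange to (I - Q) a = r where r[i] = P(i -> 1):
  [7/8, -3/8] . (a_2, a_3) = 1/8
  [0, 1/2] . (a_2, a_3) = 1/8

Solving yields:
  a_2 = 1/4
  a_3 = 1/4

Starting state is 2, so the absorption probability is a_2 = 1/4.

Answer: 1/4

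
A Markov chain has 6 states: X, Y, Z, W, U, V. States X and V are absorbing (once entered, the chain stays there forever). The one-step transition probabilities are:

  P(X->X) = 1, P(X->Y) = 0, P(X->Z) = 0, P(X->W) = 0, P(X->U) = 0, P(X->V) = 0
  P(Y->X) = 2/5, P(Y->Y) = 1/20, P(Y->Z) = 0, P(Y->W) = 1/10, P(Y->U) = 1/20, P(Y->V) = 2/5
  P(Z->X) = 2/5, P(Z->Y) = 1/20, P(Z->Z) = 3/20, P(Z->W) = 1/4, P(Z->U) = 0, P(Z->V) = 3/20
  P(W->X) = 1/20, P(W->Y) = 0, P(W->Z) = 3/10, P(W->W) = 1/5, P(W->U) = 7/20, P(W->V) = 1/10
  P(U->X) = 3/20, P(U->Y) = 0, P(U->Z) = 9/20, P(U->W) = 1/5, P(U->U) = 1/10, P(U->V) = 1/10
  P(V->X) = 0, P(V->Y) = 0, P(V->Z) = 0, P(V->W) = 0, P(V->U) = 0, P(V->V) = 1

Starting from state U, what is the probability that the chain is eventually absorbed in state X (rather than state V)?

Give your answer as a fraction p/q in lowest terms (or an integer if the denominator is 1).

Answer: 42803/67225

Derivation:
Let a_i = P(absorbed in X | start in state i).
Boundary conditions: a_X = 1, a_V = 0.
For each transient state i, a_i = sum_j P(i->j) * a_j:
  a_Y = 2/5*a_X + 1/20*a_Y + 0*a_Z + 1/10*a_W + 1/20*a_U + 2/5*a_V
  a_Z = 2/5*a_X + 1/20*a_Y + 3/20*a_Z + 1/4*a_W + 0*a_U + 3/20*a_V
  a_W = 1/20*a_X + 0*a_Y + 3/10*a_Z + 1/5*a_W + 7/20*a_U + 1/10*a_V
  a_U = 3/20*a_X + 0*a_Y + 9/20*a_Z + 1/5*a_W + 1/10*a_U + 1/10*a_V

Substituting a_X = 1 and a_V = 0, rearrange to (I - Q) a = r where r[i] = P(i -> X):
  [19/20, 0, -1/10, -1/20] . (a_Y, a_Z, a_W, a_U) = 2/5
  [-1/20, 17/20, -1/4, 0] . (a_Y, a_Z, a_W, a_U) = 2/5
  [0, -3/10, 4/5, -7/20] . (a_Y, a_Z, a_W, a_U) = 1/20
  [0, -9/20, -1/5, 9/10] . (a_Y, a_Z, a_W, a_U) = 3/20

Solving yields:
  a_Y = 6953/13445
  a_Z = 9087/13445
  a_W = 39966/67225
  a_U = 42803/67225

Starting state is U, so the absorption probability is a_U = 42803/67225.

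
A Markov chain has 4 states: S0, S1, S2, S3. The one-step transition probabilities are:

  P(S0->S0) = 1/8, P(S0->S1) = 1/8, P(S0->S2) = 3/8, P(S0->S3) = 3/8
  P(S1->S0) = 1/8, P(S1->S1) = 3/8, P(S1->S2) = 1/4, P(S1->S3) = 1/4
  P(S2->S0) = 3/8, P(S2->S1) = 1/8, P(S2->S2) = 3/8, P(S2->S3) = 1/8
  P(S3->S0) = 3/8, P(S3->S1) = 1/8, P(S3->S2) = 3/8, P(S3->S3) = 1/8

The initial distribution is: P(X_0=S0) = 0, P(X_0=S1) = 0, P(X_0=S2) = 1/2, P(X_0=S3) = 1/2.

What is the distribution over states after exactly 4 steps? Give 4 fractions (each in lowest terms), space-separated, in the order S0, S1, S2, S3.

Propagating the distribution step by step (d_{t+1} = d_t * P):
d_0 = (S0=0, S1=0, S2=1/2, S3=1/2)
  d_1[S0] = 0*1/8 + 0*1/8 + 1/2*3/8 + 1/2*3/8 = 3/8
  d_1[S1] = 0*1/8 + 0*3/8 + 1/2*1/8 + 1/2*1/8 = 1/8
  d_1[S2] = 0*3/8 + 0*1/4 + 1/2*3/8 + 1/2*3/8 = 3/8
  d_1[S3] = 0*3/8 + 0*1/4 + 1/2*1/8 + 1/2*1/8 = 1/8
d_1 = (S0=3/8, S1=1/8, S2=3/8, S3=1/8)
  d_2[S0] = 3/8*1/8 + 1/8*1/8 + 3/8*3/8 + 1/8*3/8 = 1/4
  d_2[S1] = 3/8*1/8 + 1/8*3/8 + 3/8*1/8 + 1/8*1/8 = 5/32
  d_2[S2] = 3/8*3/8 + 1/8*1/4 + 3/8*3/8 + 1/8*3/8 = 23/64
  d_2[S3] = 3/8*3/8 + 1/8*1/4 + 3/8*1/8 + 1/8*1/8 = 15/64
d_2 = (S0=1/4, S1=5/32, S2=23/64, S3=15/64)
  d_3[S0] = 1/4*1/8 + 5/32*1/8 + 23/64*3/8 + 15/64*3/8 = 35/128
  d_3[S1] = 1/4*1/8 + 5/32*3/8 + 23/64*1/8 + 15/64*1/8 = 21/128
  d_3[S2] = 1/4*3/8 + 5/32*1/4 + 23/64*3/8 + 15/64*3/8 = 91/256
  d_3[S3] = 1/4*3/8 + 5/32*1/4 + 23/64*1/8 + 15/64*1/8 = 53/256
d_3 = (S0=35/128, S1=21/128, S2=91/256, S3=53/256)
  d_4[S0] = 35/128*1/8 + 21/128*1/8 + 91/256*3/8 + 53/256*3/8 = 17/64
  d_4[S1] = 35/128*1/8 + 21/128*3/8 + 91/256*1/8 + 53/256*1/8 = 85/512
  d_4[S2] = 35/128*3/8 + 21/128*1/4 + 91/256*3/8 + 53/256*3/8 = 363/1024
  d_4[S3] = 35/128*3/8 + 21/128*1/4 + 91/256*1/8 + 53/256*1/8 = 219/1024
d_4 = (S0=17/64, S1=85/512, S2=363/1024, S3=219/1024)

Answer: 17/64 85/512 363/1024 219/1024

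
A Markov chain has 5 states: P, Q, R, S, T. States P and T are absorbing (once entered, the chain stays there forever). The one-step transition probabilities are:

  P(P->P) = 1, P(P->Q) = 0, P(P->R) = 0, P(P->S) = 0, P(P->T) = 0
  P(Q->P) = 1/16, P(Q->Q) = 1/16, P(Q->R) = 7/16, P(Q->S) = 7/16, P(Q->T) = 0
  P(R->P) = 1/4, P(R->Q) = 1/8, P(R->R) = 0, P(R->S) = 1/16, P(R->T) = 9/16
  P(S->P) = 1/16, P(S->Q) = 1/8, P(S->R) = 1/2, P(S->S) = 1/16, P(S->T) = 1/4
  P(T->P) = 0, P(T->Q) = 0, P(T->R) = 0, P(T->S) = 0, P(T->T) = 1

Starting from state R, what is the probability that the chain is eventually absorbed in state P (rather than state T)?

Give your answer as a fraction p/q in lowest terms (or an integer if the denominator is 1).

Answer: 181/584

Derivation:
Let a_i = P(absorbed in P | start in state i).
Boundary conditions: a_P = 1, a_T = 0.
For each transient state i, a_i = sum_j P(i->j) * a_j:
  a_Q = 1/16*a_P + 1/16*a_Q + 7/16*a_R + 7/16*a_S + 0*a_T
  a_R = 1/4*a_P + 1/8*a_Q + 0*a_R + 1/16*a_S + 9/16*a_T
  a_S = 1/16*a_P + 1/8*a_Q + 1/2*a_R + 1/16*a_S + 1/4*a_T

Substituting a_P = 1 and a_T = 0, rearrange to (I - Q) a = r where r[i] = P(i -> P):
  [15/16, -7/16, -7/16] . (a_Q, a_R, a_S) = 1/16
  [-1/8, 1, -1/16] . (a_Q, a_R, a_S) = 1/4
  [-1/8, -1/2, 15/16] . (a_Q, a_R, a_S) = 1/16

Solving yields:
  a_Q = 199/584
  a_R = 181/584
  a_S = 81/292

Starting state is R, so the absorption probability is a_R = 181/584.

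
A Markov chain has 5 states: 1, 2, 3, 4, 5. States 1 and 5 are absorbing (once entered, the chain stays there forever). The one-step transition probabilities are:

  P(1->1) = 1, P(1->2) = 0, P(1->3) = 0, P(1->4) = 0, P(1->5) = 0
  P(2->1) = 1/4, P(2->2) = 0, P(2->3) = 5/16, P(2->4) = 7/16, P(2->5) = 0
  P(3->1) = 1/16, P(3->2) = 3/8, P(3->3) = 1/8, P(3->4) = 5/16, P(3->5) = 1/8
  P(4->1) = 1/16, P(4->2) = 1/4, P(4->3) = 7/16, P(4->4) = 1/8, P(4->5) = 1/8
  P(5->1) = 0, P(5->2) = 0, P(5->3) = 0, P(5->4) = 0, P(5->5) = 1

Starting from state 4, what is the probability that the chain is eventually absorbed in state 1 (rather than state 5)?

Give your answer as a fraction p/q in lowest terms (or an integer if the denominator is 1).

Answer: 359/685

Derivation:
Let a_i = P(absorbed in 1 | start in state i).
Boundary conditions: a_1 = 1, a_5 = 0.
For each transient state i, a_i = sum_j P(i->j) * a_j:
  a_2 = 1/4*a_1 + 0*a_2 + 5/16*a_3 + 7/16*a_4 + 0*a_5
  a_3 = 1/16*a_1 + 3/8*a_2 + 1/8*a_3 + 5/16*a_4 + 1/8*a_5
  a_4 = 1/16*a_1 + 1/4*a_2 + 7/16*a_3 + 1/8*a_4 + 1/8*a_5

Substituting a_1 = 1 and a_5 = 0, rearrange to (I - Q) a = r where r[i] = P(i -> 1):
  [1, -5/16, -7/16] . (a_2, a_3, a_4) = 1/4
  [-3/8, 7/8, -5/16] . (a_2, a_3, a_4) = 1/16
  [-1/4, -7/16, 7/8] . (a_2, a_3, a_4) = 1/16

Solving yields:
  a_2 = 443/685
  a_3 = 367/685
  a_4 = 359/685

Starting state is 4, so the absorption probability is a_4 = 359/685.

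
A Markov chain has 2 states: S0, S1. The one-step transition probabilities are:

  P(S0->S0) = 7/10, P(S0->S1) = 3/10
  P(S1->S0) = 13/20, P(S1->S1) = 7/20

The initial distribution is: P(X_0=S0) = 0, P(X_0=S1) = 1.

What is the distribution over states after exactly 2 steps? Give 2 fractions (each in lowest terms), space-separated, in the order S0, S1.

Propagating the distribution step by step (d_{t+1} = d_t * P):
d_0 = (S0=0, S1=1)
  d_1[S0] = 0*7/10 + 1*13/20 = 13/20
  d_1[S1] = 0*3/10 + 1*7/20 = 7/20
d_1 = (S0=13/20, S1=7/20)
  d_2[S0] = 13/20*7/10 + 7/20*13/20 = 273/400
  d_2[S1] = 13/20*3/10 + 7/20*7/20 = 127/400
d_2 = (S0=273/400, S1=127/400)

Answer: 273/400 127/400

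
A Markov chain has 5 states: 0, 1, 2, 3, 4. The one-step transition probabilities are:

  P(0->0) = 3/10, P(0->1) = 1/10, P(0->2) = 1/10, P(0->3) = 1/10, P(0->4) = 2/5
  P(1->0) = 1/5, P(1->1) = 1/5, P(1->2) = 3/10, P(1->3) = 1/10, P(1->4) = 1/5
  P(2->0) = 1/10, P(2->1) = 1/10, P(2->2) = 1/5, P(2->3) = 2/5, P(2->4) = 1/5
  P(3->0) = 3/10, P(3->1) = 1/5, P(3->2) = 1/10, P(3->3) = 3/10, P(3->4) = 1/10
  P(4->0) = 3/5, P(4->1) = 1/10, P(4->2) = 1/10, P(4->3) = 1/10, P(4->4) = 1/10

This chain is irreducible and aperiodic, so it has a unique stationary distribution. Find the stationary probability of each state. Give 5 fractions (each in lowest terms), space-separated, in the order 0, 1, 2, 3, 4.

The stationary distribution satisfies pi = pi * P, i.e.:
  pi_0 = 3/10*pi_0 + 1/5*pi_1 + 1/10*pi_2 + 3/10*pi_3 + 3/5*pi_4
  pi_1 = 1/10*pi_0 + 1/5*pi_1 + 1/10*pi_2 + 1/5*pi_3 + 1/10*pi_4
  pi_2 = 1/10*pi_0 + 3/10*pi_1 + 1/5*pi_2 + 1/10*pi_3 + 1/10*pi_4
  pi_3 = 1/10*pi_0 + 1/10*pi_1 + 2/5*pi_2 + 3/10*pi_3 + 1/10*pi_4
  pi_4 = 2/5*pi_0 + 1/5*pi_1 + 1/5*pi_2 + 1/10*pi_3 + 1/10*pi_4
with normalization: pi_0 + pi_1 + pi_2 + pi_3 + pi_4 = 1.

Using the first 4 balance equations plus normalization, the linear system A*pi = b is:
  [-7/10, 1/5, 1/10, 3/10, 3/5] . pi = 0
  [1/10, -4/5, 1/10, 1/5, 1/10] . pi = 0
  [1/10, 3/10, -4/5, 1/10, 1/10] . pi = 0
  [1/10, 1/10, 2/5, -7/10, 1/10] . pi = 0
  [1, 1, 1, 1, 1] . pi = 1

Solving yields:
  pi_0 = 454/1391
  pi_1 = 14/107
  pi_2 = 15/107
  pi_3 = 19/107
  pi_4 = 313/1391

Verification (pi * P):
  454/1391*3/10 + 14/107*1/5 + 15/107*1/10 + 19/107*3/10 + 313/1391*3/5 = 454/1391 = pi_0  (ok)
  454/1391*1/10 + 14/107*1/5 + 15/107*1/10 + 19/107*1/5 + 313/1391*1/10 = 14/107 = pi_1  (ok)
  454/1391*1/10 + 14/107*3/10 + 15/107*1/5 + 19/107*1/10 + 313/1391*1/10 = 15/107 = pi_2  (ok)
  454/1391*1/10 + 14/107*1/10 + 15/107*2/5 + 19/107*3/10 + 313/1391*1/10 = 19/107 = pi_3  (ok)
  454/1391*2/5 + 14/107*1/5 + 15/107*1/5 + 19/107*1/10 + 313/1391*1/10 = 313/1391 = pi_4  (ok)

Answer: 454/1391 14/107 15/107 19/107 313/1391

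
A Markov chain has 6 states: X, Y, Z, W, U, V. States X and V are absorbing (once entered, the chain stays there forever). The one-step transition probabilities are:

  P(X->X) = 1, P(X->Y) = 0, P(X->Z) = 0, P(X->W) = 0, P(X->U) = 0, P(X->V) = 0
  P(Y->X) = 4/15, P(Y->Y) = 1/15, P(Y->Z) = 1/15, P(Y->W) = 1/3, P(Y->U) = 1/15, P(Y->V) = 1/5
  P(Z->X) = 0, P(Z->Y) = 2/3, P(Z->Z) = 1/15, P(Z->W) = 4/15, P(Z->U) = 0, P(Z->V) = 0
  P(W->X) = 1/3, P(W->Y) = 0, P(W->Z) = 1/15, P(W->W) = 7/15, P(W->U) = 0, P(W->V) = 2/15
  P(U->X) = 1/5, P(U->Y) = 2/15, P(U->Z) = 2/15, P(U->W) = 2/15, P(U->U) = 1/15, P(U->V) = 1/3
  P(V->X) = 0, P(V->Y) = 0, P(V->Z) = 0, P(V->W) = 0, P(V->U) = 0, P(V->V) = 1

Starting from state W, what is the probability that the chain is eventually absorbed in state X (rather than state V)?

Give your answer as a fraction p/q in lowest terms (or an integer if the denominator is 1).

Let a_i = P(absorbed in X | start in state i).
Boundary conditions: a_X = 1, a_V = 0.
For each transient state i, a_i = sum_j P(i->j) * a_j:
  a_Y = 4/15*a_X + 1/15*a_Y + 1/15*a_Z + 1/3*a_W + 1/15*a_U + 1/5*a_V
  a_Z = 0*a_X + 2/3*a_Y + 1/15*a_Z + 4/15*a_W + 0*a_U + 0*a_V
  a_W = 1/3*a_X + 0*a_Y + 1/15*a_Z + 7/15*a_W + 0*a_U + 2/15*a_V
  a_U = 1/5*a_X + 2/15*a_Y + 2/15*a_Z + 2/15*a_W + 1/15*a_U + 1/3*a_V

Substituting a_X = 1 and a_V = 0, rearrange to (I - Q) a = r where r[i] = P(i -> X):
  [14/15, -1/15, -1/3, -1/15] . (a_Y, a_Z, a_W, a_U) = 4/15
  [-2/3, 14/15, -4/15, 0] . (a_Y, a_Z, a_W, a_U) = 0
  [0, -1/15, 8/15, 0] . (a_Y, a_Z, a_W, a_U) = 1/3
  [-2/15, -2/15, -2/15, 14/15] . (a_Y, a_Z, a_W, a_U) = 1/5

Solving yields:
  a_Y = 2933/4738
  a_Z = 1525/2369
  a_W = 6685/9476
  a_U = 4695/9476

Starting state is W, so the absorption probability is a_W = 6685/9476.

Answer: 6685/9476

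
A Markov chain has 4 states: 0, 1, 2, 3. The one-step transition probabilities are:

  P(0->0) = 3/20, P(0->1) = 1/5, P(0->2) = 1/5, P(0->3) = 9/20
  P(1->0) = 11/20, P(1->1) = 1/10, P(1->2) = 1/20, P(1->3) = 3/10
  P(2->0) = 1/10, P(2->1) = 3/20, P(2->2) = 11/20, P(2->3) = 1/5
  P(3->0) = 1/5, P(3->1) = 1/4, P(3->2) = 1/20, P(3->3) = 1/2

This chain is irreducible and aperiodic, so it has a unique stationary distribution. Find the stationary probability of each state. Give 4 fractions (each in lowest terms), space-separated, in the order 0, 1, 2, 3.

The stationary distribution satisfies pi = pi * P, i.e.:
  pi_0 = 3/20*pi_0 + 11/20*pi_1 + 1/10*pi_2 + 1/5*pi_3
  pi_1 = 1/5*pi_0 + 1/10*pi_1 + 3/20*pi_2 + 1/4*pi_3
  pi_2 = 1/5*pi_0 + 1/20*pi_1 + 11/20*pi_2 + 1/20*pi_3
  pi_3 = 9/20*pi_0 + 3/10*pi_1 + 1/5*pi_2 + 1/2*pi_3
with normalization: pi_0 + pi_1 + pi_2 + pi_3 = 1.

Using the first 3 balance equations plus normalization, the linear system A*pi = b is:
  [-17/20, 11/20, 1/10, 1/5] . pi = 0
  [1/5, -9/10, 3/20, 1/4] . pi = 0
  [1/5, 1/20, -9/20, 1/20] . pi = 0
  [1, 1, 1, 1] . pi = 1

Solving yields:
  pi_0 = 121/508
  pi_1 = 122/635
  pi_2 = 871/5080
  pi_3 = 2023/5080

Verification (pi * P):
  121/508*3/20 + 122/635*11/20 + 871/5080*1/10 + 2023/5080*1/5 = 121/508 = pi_0  (ok)
  121/508*1/5 + 122/635*1/10 + 871/5080*3/20 + 2023/5080*1/4 = 122/635 = pi_1  (ok)
  121/508*1/5 + 122/635*1/20 + 871/5080*11/20 + 2023/5080*1/20 = 871/5080 = pi_2  (ok)
  121/508*9/20 + 122/635*3/10 + 871/5080*1/5 + 2023/5080*1/2 = 2023/5080 = pi_3  (ok)

Answer: 121/508 122/635 871/5080 2023/5080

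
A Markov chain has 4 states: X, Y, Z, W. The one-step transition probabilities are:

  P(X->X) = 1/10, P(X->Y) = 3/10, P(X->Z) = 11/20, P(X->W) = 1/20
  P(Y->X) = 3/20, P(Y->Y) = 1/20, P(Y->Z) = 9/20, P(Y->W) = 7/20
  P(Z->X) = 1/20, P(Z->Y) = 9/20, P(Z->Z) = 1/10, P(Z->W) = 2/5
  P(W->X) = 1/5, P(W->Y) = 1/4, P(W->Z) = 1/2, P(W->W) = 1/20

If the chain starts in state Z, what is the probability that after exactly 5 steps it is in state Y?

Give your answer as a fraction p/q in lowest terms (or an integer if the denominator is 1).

Computing P^5 by repeated multiplication:
P^1 =
  X: [1/10, 3/10, 11/20, 1/20]
  Y: [3/20, 1/20, 9/20, 7/20]
  Z: [1/20, 9/20, 1/10, 2/5]
  W: [1/5, 1/4, 1/2, 1/20]
P^2 =
  X: [37/400, 61/200, 27/100, 133/400]
  Y: [23/200, 27/80, 13/40, 89/400]
  Z: [63/400, 73/400, 11/25, 11/50]
  W: [37/400, 31/100, 119/400, 3/10]
P^3 =
  X: [27/200, 1981/8000, 3051/8000, 59/250]
  Y: [983/8000, 1013/4000, 2871/8000, 53/200]
  Z: [873/8000, 99/320, 1291/4000, 207/800]
  W: [209/1600, 2017/8000, 2961/8000, 1977/8000]
P^4 =
  X: [9353/80000, 567/2000, 54691/160000, 41243/160000]
  Y: [3879/32000, 44363/160000, 55989/160000, 40253/160000]
  Z: [20033/160000, 41301/160000, 28871/80000, 10231/40000]
  W: [1901/16000, 44821/160000, 2767/8000, 40829/160000]
P^5 =
  X: [78631/640000, 85603/320000, 567909/1600000, 814997/3200000]
  Y: [4861/40000, 865899/3200000, 14089/40000, 818101/3200000]
  Z: [385407/3200000, 885797/3200000, 279199/800000, 203/800]
  W: [391139/3200000, 430543/1600000, 1131469/3200000, 408153/1600000]

(P^5)[Z -> Y] = 885797/3200000

Answer: 885797/3200000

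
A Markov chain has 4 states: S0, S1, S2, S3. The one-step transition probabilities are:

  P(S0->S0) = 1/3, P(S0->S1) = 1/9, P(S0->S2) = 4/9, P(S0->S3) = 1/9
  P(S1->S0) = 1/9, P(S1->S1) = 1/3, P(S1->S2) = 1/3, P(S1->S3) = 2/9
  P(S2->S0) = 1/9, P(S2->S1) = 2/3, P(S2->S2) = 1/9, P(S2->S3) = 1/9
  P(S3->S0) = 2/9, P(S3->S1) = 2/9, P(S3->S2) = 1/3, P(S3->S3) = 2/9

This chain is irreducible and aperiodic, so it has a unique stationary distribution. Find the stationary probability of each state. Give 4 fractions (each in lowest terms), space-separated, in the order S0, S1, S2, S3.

Answer: 118/705 263/705 203/705 121/705

Derivation:
The stationary distribution satisfies pi = pi * P, i.e.:
  pi_S0 = 1/3*pi_S0 + 1/9*pi_S1 + 1/9*pi_S2 + 2/9*pi_S3
  pi_S1 = 1/9*pi_S0 + 1/3*pi_S1 + 2/3*pi_S2 + 2/9*pi_S3
  pi_S2 = 4/9*pi_S0 + 1/3*pi_S1 + 1/9*pi_S2 + 1/3*pi_S3
  pi_S3 = 1/9*pi_S0 + 2/9*pi_S1 + 1/9*pi_S2 + 2/9*pi_S3
with normalization: pi_S0 + pi_S1 + pi_S2 + pi_S3 = 1.

Using the first 3 balance equations plus normalization, the linear system A*pi = b is:
  [-2/3, 1/9, 1/9, 2/9] . pi = 0
  [1/9, -2/3, 2/3, 2/9] . pi = 0
  [4/9, 1/3, -8/9, 1/3] . pi = 0
  [1, 1, 1, 1] . pi = 1

Solving yields:
  pi_S0 = 118/705
  pi_S1 = 263/705
  pi_S2 = 203/705
  pi_S3 = 121/705

Verification (pi * P):
  118/705*1/3 + 263/705*1/9 + 203/705*1/9 + 121/705*2/9 = 118/705 = pi_S0  (ok)
  118/705*1/9 + 263/705*1/3 + 203/705*2/3 + 121/705*2/9 = 263/705 = pi_S1  (ok)
  118/705*4/9 + 263/705*1/3 + 203/705*1/9 + 121/705*1/3 = 203/705 = pi_S2  (ok)
  118/705*1/9 + 263/705*2/9 + 203/705*1/9 + 121/705*2/9 = 121/705 = pi_S3  (ok)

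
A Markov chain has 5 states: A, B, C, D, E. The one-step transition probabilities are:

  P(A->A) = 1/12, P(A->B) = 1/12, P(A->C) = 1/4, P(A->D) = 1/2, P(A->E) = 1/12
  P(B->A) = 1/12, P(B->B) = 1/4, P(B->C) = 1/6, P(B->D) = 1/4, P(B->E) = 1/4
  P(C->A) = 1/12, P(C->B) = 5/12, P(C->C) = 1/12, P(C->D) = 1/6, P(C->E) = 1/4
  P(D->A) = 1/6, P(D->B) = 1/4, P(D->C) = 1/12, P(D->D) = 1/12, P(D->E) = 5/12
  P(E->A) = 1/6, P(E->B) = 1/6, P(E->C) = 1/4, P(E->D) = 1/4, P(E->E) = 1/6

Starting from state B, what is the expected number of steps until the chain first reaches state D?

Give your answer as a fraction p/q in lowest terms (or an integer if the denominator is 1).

Let h_i = expected steps to first reach D from state i.
Boundary: h_D = 0.
First-step equations for the other states:
  h_A = 1 + 1/12*h_A + 1/12*h_B + 1/4*h_C + 1/2*h_D + 1/12*h_E
  h_B = 1 + 1/12*h_A + 1/4*h_B + 1/6*h_C + 1/4*h_D + 1/4*h_E
  h_C = 1 + 1/12*h_A + 5/12*h_B + 1/12*h_C + 1/6*h_D + 1/4*h_E
  h_E = 1 + 1/6*h_A + 1/6*h_B + 1/4*h_C + 1/4*h_D + 1/6*h_E

Substituting h_D = 0 and rearranging gives the linear system (I - Q) h = 1:
  [11/12, -1/12, -1/4, -1/12] . (h_A, h_B, h_C, h_E) = 1
  [-1/12, 3/4, -1/6, -1/4] . (h_A, h_B, h_C, h_E) = 1
  [-1/12, -5/12, 11/12, -1/4] . (h_A, h_B, h_C, h_E) = 1
  [-1/6, -1/6, -1/4, 5/6] . (h_A, h_B, h_C, h_E) = 1

Solving yields:
  h_A = 1558/535
  h_B = 2054/535
  h_C = 2212/535
  h_E = 2028/535

Starting state is B, so the expected hitting time is h_B = 2054/535.

Answer: 2054/535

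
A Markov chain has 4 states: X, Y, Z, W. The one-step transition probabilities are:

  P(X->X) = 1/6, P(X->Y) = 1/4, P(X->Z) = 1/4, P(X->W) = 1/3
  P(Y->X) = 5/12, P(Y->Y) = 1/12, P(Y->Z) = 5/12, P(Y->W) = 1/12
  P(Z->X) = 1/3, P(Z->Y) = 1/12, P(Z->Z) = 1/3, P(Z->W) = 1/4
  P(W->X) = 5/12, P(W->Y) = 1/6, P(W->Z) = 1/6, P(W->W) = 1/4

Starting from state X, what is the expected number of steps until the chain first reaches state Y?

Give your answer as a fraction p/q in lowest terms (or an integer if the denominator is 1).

Let h_i = expected steps to first reach Y from state i.
Boundary: h_Y = 0.
First-step equations for the other states:
  h_X = 1 + 1/6*h_X + 1/4*h_Y + 1/4*h_Z + 1/3*h_W
  h_Z = 1 + 1/3*h_X + 1/12*h_Y + 1/3*h_Z + 1/4*h_W
  h_W = 1 + 5/12*h_X + 1/6*h_Y + 1/6*h_Z + 1/4*h_W

Substituting h_Y = 0 and rearranging gives the linear system (I - Q) h = 1:
  [5/6, -1/4, -1/3] . (h_X, h_Z, h_W) = 1
  [-1/3, 2/3, -1/4] . (h_X, h_Z, h_W) = 1
  [-5/12, -1/6, 3/4] . (h_X, h_Z, h_W) = 1

Solving yields:
  h_X = 568/105
  h_Z = 668/105
  h_W = 604/105

Starting state is X, so the expected hitting time is h_X = 568/105.

Answer: 568/105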